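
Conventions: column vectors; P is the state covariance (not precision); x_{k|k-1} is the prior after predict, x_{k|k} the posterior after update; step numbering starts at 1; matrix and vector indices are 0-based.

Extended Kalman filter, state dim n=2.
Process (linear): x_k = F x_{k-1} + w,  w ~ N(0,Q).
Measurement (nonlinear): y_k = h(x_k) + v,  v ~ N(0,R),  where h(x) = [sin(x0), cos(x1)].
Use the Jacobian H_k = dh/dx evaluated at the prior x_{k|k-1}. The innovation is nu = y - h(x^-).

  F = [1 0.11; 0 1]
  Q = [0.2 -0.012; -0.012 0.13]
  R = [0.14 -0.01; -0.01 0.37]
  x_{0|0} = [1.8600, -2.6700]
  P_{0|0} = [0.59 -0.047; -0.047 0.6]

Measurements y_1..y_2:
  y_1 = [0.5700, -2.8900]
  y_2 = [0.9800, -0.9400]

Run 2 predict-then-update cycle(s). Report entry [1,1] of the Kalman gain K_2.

K[1,1] = -0.6611

step 1: x^-=[1.5663, -2.6700]  P^-=[0.7869 0.0070; 0.0070 0.7300]  H_jac=[0.0045 0.0000; 0.0000 0.4543]  S=[0.1400 -0.0100; -0.0100 0.5207]  K=[0.0257 0.0066; 0.0457 0.6378]  nu=[-0.4300, -1.9992]  x^+=[1.5420, -3.9648]  P^+=[0.7868 0.0048; 0.0048 0.5185]
step 2: x^-=[1.1059, -3.9648]  P^-=[0.9941 0.0498; 0.0498 0.6485]  H_jac=[0.4483 0.0000; 0.0000 -0.7333]  S=[0.3398 -0.0264; -0.0264 0.7187]  K=[1.3114 -0.0027; 0.0144 -0.6611]  nu=[0.0861, -0.2601]  x^+=[1.2196, -3.7916]  P^+=[0.4096 0.0192; 0.0192 0.3338]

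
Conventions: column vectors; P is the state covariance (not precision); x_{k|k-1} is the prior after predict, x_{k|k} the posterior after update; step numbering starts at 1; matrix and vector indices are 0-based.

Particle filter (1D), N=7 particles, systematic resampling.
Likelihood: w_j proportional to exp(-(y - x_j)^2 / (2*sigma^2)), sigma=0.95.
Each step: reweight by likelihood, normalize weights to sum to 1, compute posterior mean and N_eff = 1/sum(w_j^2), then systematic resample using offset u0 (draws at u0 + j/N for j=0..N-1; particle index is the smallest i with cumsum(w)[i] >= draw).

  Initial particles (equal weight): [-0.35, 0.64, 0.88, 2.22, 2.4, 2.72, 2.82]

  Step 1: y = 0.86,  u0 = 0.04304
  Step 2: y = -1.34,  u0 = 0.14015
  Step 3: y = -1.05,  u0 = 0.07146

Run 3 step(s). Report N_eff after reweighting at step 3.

N_eff = 5.3064

step 1: w=[0.1342, 0.2940, 0.3019, 0.1084, 0.0812, 0.0444, 0.0359]  mean=1.0645  Neff=4.6043  idx=[0, 1, 1, 2, 2, 3, 4]
step 2: w=[0.6177, 0.1211, 0.1211, 0.0693, 0.0693, 0.0009, 0.0005]  mean=0.0641  Neff=2.3781  idx=[0, 0, 0, 0, 1, 2, 4]
step 3: w=[0.2125, 0.2125, 0.2125, 0.2125, 0.0573, 0.0573, 0.0354]  mean=-0.1930  Neff=5.3064  idx=[0, 1, 1, 2, 3, 3, 5]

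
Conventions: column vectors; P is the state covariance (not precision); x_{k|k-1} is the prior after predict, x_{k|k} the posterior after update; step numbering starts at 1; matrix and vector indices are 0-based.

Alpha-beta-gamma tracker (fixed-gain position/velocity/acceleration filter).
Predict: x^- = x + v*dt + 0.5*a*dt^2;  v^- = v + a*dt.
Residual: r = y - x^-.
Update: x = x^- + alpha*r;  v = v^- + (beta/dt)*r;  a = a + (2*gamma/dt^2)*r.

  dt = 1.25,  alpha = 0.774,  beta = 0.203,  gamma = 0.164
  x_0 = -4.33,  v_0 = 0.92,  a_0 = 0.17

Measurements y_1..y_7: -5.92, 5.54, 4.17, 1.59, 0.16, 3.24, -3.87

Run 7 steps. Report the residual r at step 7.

resid = -4.2525

step 1: x_pred=-3.0472  r=-2.8728  x^+=-5.2707  v^+=0.6660  a^+=-0.4331
step 2: x_pred=-4.7766  r=10.3166  x^+=3.2084  v^+=1.8000  a^+=1.7326
step 3: x_pred=6.8121  r=-2.6421  x^+=4.7671  v^+=3.5367  a^+=1.1780
step 4: x_pred=10.1083  r=-8.5183  x^+=3.5151  v^+=3.6258  a^+=-0.6102
step 5: x_pred=7.5707  r=-7.4107  x^+=1.8348  v^+=1.6596  a^+=-2.1658
step 6: x_pred=2.2172  r=1.0228  x^+=3.0089  v^+=-0.8816  a^+=-1.9511
step 7: x_pred=0.3825  r=-4.2525  x^+=-2.9089  v^+=-4.0112  a^+=-2.8438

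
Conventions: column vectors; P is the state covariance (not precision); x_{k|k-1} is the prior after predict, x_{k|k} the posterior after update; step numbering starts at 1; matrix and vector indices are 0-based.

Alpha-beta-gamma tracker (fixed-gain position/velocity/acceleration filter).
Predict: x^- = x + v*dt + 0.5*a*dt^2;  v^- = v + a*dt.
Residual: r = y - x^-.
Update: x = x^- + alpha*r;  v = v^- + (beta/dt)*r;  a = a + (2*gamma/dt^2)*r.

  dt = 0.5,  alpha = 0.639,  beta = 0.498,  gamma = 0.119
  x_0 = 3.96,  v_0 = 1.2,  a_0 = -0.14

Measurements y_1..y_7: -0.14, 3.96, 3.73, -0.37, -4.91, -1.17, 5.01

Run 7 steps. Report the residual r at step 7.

resid = 10.7614

step 1: x_pred=4.5425  r=-4.6825  x^+=1.5504  v^+=-3.5338  a^+=-4.5977
step 2: x_pred=-0.7912  r=4.7512  x^+=2.2448  v^+=-1.1004  a^+=-0.0746
step 3: x_pred=1.6853  r=2.0447  x^+=2.9919  v^+=0.8988  a^+=1.8720
step 4: x_pred=3.6753  r=-4.0453  x^+=1.0903  v^+=-2.1943  a^+=-1.9791
step 5: x_pred=-0.2542  r=-4.6558  x^+=-3.2292  v^+=-7.8210  a^+=-6.4114
step 6: x_pred=-7.9412  r=6.7712  x^+=-3.6144  v^+=-4.2826  a^+=0.0347
step 7: x_pred=-5.7514  r=10.7614  x^+=1.1251  v^+=6.4531  a^+=10.2795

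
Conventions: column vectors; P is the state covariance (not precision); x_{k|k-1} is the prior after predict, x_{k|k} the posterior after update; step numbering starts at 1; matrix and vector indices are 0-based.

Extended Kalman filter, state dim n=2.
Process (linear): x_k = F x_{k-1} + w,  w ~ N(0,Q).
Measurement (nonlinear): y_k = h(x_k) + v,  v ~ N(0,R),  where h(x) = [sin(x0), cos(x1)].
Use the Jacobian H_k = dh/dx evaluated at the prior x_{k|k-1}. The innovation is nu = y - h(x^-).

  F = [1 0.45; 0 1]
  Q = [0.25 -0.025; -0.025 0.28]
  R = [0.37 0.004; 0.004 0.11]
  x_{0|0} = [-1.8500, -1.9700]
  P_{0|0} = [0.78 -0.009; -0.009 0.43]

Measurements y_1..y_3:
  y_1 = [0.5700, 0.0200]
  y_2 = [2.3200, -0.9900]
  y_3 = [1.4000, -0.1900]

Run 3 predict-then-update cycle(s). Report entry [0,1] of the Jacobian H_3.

step 1: x^-=[-2.7365, -1.9700]  P^-=[1.1090 0.1595; 0.1595 0.7100]  H_jac=[-0.9191 0.0000; 0.0000 0.9214]  S=[1.3067 -0.1311; -0.1311 0.7127]  K=[-0.7736 0.0639; -0.0205 0.9141]  nu=[0.9641, 0.4087]  x^+=[-3.4562, -1.6162]  P^+=[0.3111 0.0043; 0.0043 0.1090]
step 2: x^-=[-4.1835, -1.6162]  P^-=[0.5871 0.0283; 0.0283 0.3890]  H_jac=[-0.5046 0.0000; 0.0000 0.9990]  S=[0.5195 -0.0103; -0.0103 0.4982]  K=[-0.5694 0.0451; -0.0121 0.7798]  nu=[1.4567, -0.9446]  x^+=[-5.0554, -2.3704]  P^+=[0.4171 0.0027; 0.0027 0.0858]
step 3: x^-=[-6.1221, -2.3704]  P^-=[0.6869 0.0163; 0.0163 0.3658]  H_jac=[0.9871 0.0000; 0.0000 0.6970]  S=[1.0392 0.0152; 0.0152 0.2877]  K=[0.6523 0.0050; 0.0025 0.8861]  nu=[1.2396, 0.5271]  x^+=[-5.3108, -1.9003]  P^+=[0.2446 0.0045; 0.0045 0.1399]

H_jac[0,1] = 0.0000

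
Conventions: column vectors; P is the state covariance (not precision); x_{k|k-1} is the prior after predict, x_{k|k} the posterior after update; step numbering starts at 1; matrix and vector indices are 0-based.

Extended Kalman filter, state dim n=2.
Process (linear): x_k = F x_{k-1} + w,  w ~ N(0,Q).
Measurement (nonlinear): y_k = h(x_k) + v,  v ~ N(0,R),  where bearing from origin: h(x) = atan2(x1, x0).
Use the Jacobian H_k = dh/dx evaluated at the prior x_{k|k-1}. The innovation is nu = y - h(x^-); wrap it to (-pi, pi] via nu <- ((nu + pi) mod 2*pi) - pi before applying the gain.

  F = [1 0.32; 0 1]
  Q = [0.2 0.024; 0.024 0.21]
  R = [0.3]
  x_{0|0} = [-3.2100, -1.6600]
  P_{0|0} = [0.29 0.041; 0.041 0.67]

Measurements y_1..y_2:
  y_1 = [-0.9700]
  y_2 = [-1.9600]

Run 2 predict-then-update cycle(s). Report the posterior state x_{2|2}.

x_post = [-4.5684, -2.7841]

step 1: x^-=[-3.7412, -1.6600]  P^-=[0.5848 0.2794; 0.2794 0.8800]  H_jac=[0.0991 -0.2233]  S=[0.3373]  K=[-0.0132; -0.5006]  nu=[1.7540]  x^+=[-3.7643, -2.5381]  P^+=[0.5848 0.2772; 0.2772 0.7955]
step 2: x^-=[-4.5765, -2.5381]  P^-=[1.0436 0.5557; 0.5557 1.0055]  H_jac=[0.0927 -0.1671]  S=[0.3198]  K=[0.0121; -0.3643]  nu=[0.6752]  x^+=[-4.5684, -2.7841]  P^+=[1.0436 0.5571; 0.5571 0.9630]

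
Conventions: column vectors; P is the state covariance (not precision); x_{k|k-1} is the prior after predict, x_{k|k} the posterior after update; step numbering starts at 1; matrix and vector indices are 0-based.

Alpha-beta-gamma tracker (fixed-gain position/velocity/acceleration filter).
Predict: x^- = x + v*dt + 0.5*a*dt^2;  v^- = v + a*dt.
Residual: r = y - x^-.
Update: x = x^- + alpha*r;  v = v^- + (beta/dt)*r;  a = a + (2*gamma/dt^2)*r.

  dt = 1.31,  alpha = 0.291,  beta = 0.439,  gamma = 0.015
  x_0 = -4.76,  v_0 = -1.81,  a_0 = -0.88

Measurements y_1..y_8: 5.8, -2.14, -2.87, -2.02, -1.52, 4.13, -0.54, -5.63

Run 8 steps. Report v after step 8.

v_post = -1.5038

step 1: x_pred=-7.8862  r=13.6862  x^+=-3.9035  v^+=1.6236  a^+=-0.6407
step 2: x_pred=-2.3263  r=0.1863  x^+=-2.2721  v^+=0.8467  a^+=-0.6375
step 3: x_pred=-1.7099  r=-1.1601  x^+=-2.0475  v^+=-0.3772  a^+=-0.6578
step 4: x_pred=-3.1060  r=1.0860  x^+=-2.7900  v^+=-0.8749  a^+=-0.6388
step 5: x_pred=-4.4842  r=2.9642  x^+=-3.6216  v^+=-0.7184  a^+=-0.5870
step 6: x_pred=-5.0663  r=9.1963  x^+=-2.3902  v^+=1.5945  a^+=-0.4262
step 7: x_pred=-0.6671  r=0.1271  x^+=-0.6301  v^+=1.0788  a^+=-0.4240
step 8: x_pred=0.4193  r=-6.0493  x^+=-1.3410  v^+=-1.5038  a^+=-0.5297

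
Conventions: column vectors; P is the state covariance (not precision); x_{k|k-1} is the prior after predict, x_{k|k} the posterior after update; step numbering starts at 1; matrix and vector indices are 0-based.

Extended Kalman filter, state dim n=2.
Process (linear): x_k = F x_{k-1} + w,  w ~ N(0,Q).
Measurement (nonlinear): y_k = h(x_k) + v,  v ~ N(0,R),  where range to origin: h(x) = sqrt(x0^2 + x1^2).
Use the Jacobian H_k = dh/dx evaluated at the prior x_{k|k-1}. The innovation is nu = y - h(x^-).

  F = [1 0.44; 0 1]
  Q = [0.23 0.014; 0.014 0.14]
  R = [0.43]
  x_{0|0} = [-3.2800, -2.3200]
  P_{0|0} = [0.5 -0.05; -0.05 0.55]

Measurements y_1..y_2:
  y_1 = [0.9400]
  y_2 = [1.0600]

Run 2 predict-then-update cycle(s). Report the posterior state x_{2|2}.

x_post = [-1.5963, -0.3853]

step 1: x^-=[-4.3008, -2.3200]  P^-=[0.7925 0.2060; 0.2060 0.6900]  H_jac=[-0.8801 -0.4748]  S=[1.3715]  K=[-0.5798; -0.3710]  nu=[-3.9466]  x^+=[-2.0124, -0.8556]  P^+=[0.3313 -0.0891; -0.0891 0.5012]
step 2: x^-=[-2.3889, -0.8556]  P^-=[0.5800 0.1454; 0.1454 0.6412]  H_jac=[-0.9414 -0.3372]  S=[1.1093]  K=[-0.5364; -0.3183]  nu=[-1.4775]  x^+=[-1.5963, -0.3853]  P^+=[0.2608 -0.0440; -0.0440 0.5288]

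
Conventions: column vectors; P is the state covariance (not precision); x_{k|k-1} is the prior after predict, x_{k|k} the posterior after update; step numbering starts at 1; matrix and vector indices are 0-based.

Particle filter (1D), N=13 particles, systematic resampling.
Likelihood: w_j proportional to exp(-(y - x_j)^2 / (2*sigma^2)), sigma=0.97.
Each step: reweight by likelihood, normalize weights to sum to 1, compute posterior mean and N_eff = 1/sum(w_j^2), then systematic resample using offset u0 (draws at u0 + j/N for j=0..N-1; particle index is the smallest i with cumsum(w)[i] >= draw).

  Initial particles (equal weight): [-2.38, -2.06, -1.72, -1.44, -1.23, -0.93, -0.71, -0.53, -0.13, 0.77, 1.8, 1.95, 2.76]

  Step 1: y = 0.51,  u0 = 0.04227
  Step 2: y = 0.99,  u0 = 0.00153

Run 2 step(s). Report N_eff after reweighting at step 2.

N_eff = 9.4954

step 1: w=[0.0027, 0.0068, 0.0163, 0.0303, 0.0457, 0.0759, 0.1036, 0.1286, 0.1838, 0.2204, 0.0944, 0.0759, 0.0155]  mean=0.1459  Neff=7.4818  idx=[3, 5, 6, 6, 7, 8, 8, 8, 9, 9, 9, 10, 11]
step 2: w=[0.0065, 0.0211, 0.0322, 0.0322, 0.0438, 0.0767, 0.0767, 0.0767, 0.1457, 0.1457, 0.1457, 0.1055, 0.0916]  mean=0.5772  Neff=9.4954  idx=[0, 3, 5, 6, 7, 8, 8, 9, 9, 10, 10, 11, 12]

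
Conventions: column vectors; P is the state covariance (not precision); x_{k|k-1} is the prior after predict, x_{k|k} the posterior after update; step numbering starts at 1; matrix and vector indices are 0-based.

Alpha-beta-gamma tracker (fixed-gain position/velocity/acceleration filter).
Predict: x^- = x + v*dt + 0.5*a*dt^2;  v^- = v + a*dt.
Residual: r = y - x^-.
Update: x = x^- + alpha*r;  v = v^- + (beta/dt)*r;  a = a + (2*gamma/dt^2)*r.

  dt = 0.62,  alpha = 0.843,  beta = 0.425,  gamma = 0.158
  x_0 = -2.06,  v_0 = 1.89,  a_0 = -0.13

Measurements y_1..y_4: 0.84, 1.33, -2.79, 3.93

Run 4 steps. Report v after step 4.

step 1: x_pred=-0.9132  r=1.7532  x^+=0.5647  v^+=3.0112  a^+=1.3112
step 2: x_pred=2.6837  r=-1.3537  x^+=1.5425  v^+=2.8962  a^+=0.1984
step 3: x_pred=3.3763  r=-6.1663  x^+=-1.8219  v^+=-1.2077  a^+=-4.8707
step 4: x_pred=-3.5068  r=7.4368  x^+=2.7624  v^+=0.8703  a^+=1.2428

v_post = 0.8703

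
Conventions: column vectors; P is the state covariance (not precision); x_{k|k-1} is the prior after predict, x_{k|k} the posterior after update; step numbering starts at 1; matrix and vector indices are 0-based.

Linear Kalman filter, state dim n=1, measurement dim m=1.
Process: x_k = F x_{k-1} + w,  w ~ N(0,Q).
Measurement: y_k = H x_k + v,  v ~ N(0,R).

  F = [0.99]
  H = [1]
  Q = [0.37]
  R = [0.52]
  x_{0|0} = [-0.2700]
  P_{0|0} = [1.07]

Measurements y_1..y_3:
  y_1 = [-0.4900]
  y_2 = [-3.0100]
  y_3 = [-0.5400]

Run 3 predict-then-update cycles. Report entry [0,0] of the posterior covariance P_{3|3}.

P_post[0,0] = 0.2927

step 1: x^-=[-0.2673]  P^-=[1.4187]  S=[1.9387]  K=[0.7318]  nu=[-0.2227]  x^+=[-0.4303]  P^+=[0.3805]
step 2: x^-=[-0.4260]  P^-=[0.7430]  S=[1.2630]  K=[0.5883]  nu=[-2.5840]  x^+=[-1.9461]  P^+=[0.3059]
step 3: x^-=[-1.9266]  P^-=[0.6698]  S=[1.1898]  K=[0.5630]  nu=[1.3866]  x^+=[-1.1460]  P^+=[0.2927]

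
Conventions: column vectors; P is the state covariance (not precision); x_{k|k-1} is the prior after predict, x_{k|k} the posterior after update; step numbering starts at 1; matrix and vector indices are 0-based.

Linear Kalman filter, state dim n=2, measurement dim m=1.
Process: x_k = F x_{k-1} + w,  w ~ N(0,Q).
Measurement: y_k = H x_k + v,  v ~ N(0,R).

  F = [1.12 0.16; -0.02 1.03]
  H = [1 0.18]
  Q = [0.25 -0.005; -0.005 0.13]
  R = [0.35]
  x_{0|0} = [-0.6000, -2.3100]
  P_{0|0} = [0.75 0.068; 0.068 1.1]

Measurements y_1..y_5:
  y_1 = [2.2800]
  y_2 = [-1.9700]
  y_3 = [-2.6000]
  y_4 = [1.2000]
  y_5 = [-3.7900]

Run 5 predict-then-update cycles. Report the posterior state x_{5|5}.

x_post = [-2.0606, -2.9179]

step 1: x^-=[-1.0416, -2.3673]  P^-=[1.2433 0.2377; 0.2377 1.2945]  S=[1.7208]  K=[0.7474; 0.2735]  nu=[3.7477]  x^+=[1.7593, -1.3422]  P^+=[0.2821 -0.1141; -0.1141 1.1657]
step 2: x^-=[1.7557, -1.4176]  P^-=[0.5928 0.0495; 0.0495 1.3715]  S=[1.0051]  K=[0.5987; 0.2949]  nu=[-3.4706]  x^+=[-0.3221, -2.4411]  P^+=[0.2326 -0.1279; -0.1279 1.2841]
step 3: x^-=[-0.7513, -2.5079]  P^-=[0.5288 0.0543; 0.0543 1.4977]  S=[0.9468]  K=[0.5688; 0.3420]  nu=[-1.3973]  x^+=[-1.5460, -2.9858]  P^+=[0.2225 -0.1299; -0.1299 1.3869]
step 4: x^-=[-2.2093, -3.0445]  P^-=[0.5180 0.0691; 0.0691 1.6068]  S=[0.9449]  K=[0.5613; 0.3792]  nu=[3.9573]  x^+=[0.0121, -1.5438]  P^+=[0.2202 -0.1320; -0.1320 1.4710]
step 5: x^-=[-0.2335, -1.5903]  P^-=[0.5166 0.0806; 0.0806 1.6961]  S=[0.9506]  K=[0.5587; 0.4059]  nu=[-3.2703]  x^+=[-2.0606, -2.9179]  P^+=[0.2199 -0.1350; -0.1350 1.5394]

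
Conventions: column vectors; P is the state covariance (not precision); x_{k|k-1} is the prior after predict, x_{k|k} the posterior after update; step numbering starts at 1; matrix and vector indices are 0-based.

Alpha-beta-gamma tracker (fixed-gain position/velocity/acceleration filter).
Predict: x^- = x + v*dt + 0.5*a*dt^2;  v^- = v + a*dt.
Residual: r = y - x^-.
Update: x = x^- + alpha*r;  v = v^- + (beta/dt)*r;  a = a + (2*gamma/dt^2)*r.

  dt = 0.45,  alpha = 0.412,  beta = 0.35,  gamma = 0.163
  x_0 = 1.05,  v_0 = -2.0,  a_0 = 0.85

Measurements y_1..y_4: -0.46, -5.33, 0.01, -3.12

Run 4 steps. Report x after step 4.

x_post = -4.3108

step 1: x_pred=0.2361  r=-0.6961  x^+=-0.0507  v^+=-2.1589  a^+=-0.2706
step 2: x_pred=-1.0496  r=-4.2804  x^+=-2.8131  v^+=-5.6098  a^+=-7.1615
step 3: x_pred=-6.0627  r=6.0727  x^+=-3.5607  v^+=-4.1093  a^+=2.6147
step 4: x_pred=-5.1452  r=2.0252  x^+=-4.3108  v^+=-1.3576  a^+=5.8750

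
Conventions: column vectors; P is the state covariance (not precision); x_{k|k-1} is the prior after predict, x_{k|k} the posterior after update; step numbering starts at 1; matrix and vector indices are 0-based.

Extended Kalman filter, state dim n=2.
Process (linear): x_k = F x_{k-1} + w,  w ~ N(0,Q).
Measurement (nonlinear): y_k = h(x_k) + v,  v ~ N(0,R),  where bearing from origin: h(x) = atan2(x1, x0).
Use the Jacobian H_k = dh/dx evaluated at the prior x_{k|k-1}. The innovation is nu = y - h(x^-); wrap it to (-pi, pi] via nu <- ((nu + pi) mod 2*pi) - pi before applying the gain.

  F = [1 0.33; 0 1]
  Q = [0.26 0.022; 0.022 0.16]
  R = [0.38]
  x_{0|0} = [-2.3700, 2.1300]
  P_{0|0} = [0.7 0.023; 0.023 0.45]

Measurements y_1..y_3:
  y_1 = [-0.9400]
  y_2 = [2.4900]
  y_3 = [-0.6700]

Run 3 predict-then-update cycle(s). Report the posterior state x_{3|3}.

x_post = [-4.6271, -0.4333]

step 1: x^-=[-1.6671, 2.1300]  P^-=[1.0242 0.1935; 0.1935 0.6100]  H_jac=[-0.2911 -0.2279]  S=[0.5242]  K=[-0.6530; -0.3727]  nu=[3.1083]  x^+=[-3.6968, 0.9717]  P^+=[0.8007 0.0659; 0.0659 0.5372]
step 2: x^-=[-3.3762, 0.9717]  P^-=[1.1627 0.2652; 0.2652 0.6972]  H_jac=[-0.0787 -0.2735]  S=[0.4508]  K=[-0.3640; -0.4694]  nu=[-0.3714]  x^+=[-3.2410, 1.1460]  P^+=[1.1030 0.1882; 0.1882 0.5979]
step 3: x^-=[-2.8628, 1.1460]  P^-=[1.5523 0.4075; 0.4075 0.7579]  H_jac=[-0.1205 -0.3011]  S=[0.5008]  K=[-0.6185; -0.5537]  nu=[2.8524]  x^+=[-4.6271, -0.4333]  P^+=[1.3607 0.2360; 0.2360 0.6044]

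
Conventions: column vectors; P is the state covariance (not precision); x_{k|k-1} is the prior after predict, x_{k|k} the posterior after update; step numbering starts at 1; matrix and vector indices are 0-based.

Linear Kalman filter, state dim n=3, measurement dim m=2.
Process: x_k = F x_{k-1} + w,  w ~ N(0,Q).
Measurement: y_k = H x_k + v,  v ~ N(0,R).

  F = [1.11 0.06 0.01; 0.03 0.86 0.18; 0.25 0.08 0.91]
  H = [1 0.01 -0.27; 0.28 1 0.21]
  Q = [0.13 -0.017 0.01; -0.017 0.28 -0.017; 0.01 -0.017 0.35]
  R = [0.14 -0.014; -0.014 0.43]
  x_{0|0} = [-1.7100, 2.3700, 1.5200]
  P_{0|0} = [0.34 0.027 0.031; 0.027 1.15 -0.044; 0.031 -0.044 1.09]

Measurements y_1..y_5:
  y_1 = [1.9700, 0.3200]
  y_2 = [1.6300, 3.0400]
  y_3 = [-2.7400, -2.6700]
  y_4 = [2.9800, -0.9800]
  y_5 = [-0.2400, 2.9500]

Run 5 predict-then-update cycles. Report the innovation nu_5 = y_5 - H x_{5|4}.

step 1: x^-=[-1.7407, 2.2605, 1.1453]  P^-=[0.5574 0.0868 0.1515; 0.0868 1.1543 0.2163; 0.1515 0.2163 1.2900]  S=[0.7103 0.1299; 0.1299 1.8421]  K=[0.7102 0.0990; -0.0662 0.6691; -0.3308 0.3108]  nu=[3.9973, -1.6936]  x^+=[0.9307, 0.8628, -0.7036]  P^+=[0.1628 -0.0628 0.2373; -0.0628 0.3379 -0.1510; 0.2373 -0.1510 1.0610]
step 2: x^-=[1.0778, 0.6433, -0.3386]  P^-=[0.3286 -0.0077 0.2919; -0.0077 0.5170 0.0644; 0.2919 0.0644 1.3245]  S=[0.4071 0.0223; 0.0223 1.0883]  K=[0.6067 0.1213; -0.0757 0.4871; -0.1815 0.3936]  nu=[0.4544, 2.1660]  x^+=[1.6163, 1.6640, 0.4316]  P^+=[0.1594 -0.0597 0.2799; -0.0597 0.2581 -0.1472; 0.2799 -0.1472 1.1456]
step 3: x^-=[1.8982, 1.5572, 0.9299]  P^-=[0.3255 -0.0003 0.3350; -0.0003 0.4626 0.0796; 0.3350 0.0796 1.4138]  S=[0.3873 0.0250; 0.0250 1.0531]  K=[0.5980 0.1389; -0.0738 0.4568; -0.1478 0.4501]  nu=[-4.4027, -4.9540]  x^+=[-1.4224, -0.3809, -0.6490]  P^+=[0.1626 -0.0566 0.2971; -0.0566 0.2424 -0.1386; 0.2971 -0.1386 1.1954]
step 4: x^-=[-1.6082, -0.4871, -0.9767]  P^-=[0.3302 0.0057 0.3545; 0.0057 0.4555 0.0954; 0.3545 0.0954 1.4644]  S=[0.3852 0.0278; 0.0278 1.0610]  K=[0.5983 0.1470; -0.0728 0.4517; -0.1381 0.4769]  nu=[4.3294, 0.1625]  x^+=[1.0060, -0.7288, -1.4971]  P^+=[0.1645 -0.0552 0.3046; -0.0552 0.2389 -0.1343; 0.3046 -0.1343 1.2193]
step 5: x^-=[1.0579, -0.8661, -1.1692]  P^-=[0.3329 0.0086 0.3631; 0.0086 0.4552 0.1034; 0.3631 0.1034 1.4884]  S=[0.3850 0.0291; 0.0291 1.0678]  K=[0.5989 0.1504; -0.0725 0.4508; -0.1348 0.4884]  nu=[-1.6049, 3.7654]  x^+=[0.6631, 0.9477, 0.8862]  P^+=[0.1654 -0.0547 0.3078; -0.0547 0.2380 -0.1327; 0.3078 -0.1327 1.2305]

innov = [-1.6049, 3.7654]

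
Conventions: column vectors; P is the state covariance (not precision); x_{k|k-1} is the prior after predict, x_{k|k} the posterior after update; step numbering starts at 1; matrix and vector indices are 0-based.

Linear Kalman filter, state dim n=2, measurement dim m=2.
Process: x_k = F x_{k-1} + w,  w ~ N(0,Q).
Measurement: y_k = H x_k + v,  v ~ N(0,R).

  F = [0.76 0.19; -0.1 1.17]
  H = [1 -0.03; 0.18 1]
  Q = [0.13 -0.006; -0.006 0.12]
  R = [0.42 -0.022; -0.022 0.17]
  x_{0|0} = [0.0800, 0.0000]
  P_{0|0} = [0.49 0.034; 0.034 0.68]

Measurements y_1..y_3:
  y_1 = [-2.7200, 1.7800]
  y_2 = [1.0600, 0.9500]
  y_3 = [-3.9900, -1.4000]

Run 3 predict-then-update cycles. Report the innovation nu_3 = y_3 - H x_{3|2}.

innov = [-4.1987, -2.9807]

step 1: x^-=[0.0608, -0.0080]  P^-=[0.4474 0.1375; 0.1375 1.0478]  S=[0.8601 0.1639; 0.1639 1.2818]  K=[0.4950 0.1068; -0.0370 0.8415]  nu=[-2.7810, 1.7771]  x^+=[-1.1261, 1.5902]  P^+=[0.2047 -0.0296; -0.0296 0.1492]
step 2: x^-=[-0.5537, 1.9732]  P^-=[0.2451 -0.0141; -0.0141 0.3332]  S=[0.6662 -0.0019; -0.0019 0.5060]  K=[0.3687 0.0607; -0.0343 0.6533]  nu=[1.6729, -0.9235]  x^+=[0.0070, 1.3125]  P^+=[0.1527 -0.0253; -0.0253 0.1164]
step 3: x^-=[0.2547, 1.5349]  P^-=[0.2151 -0.0137; -0.0137 0.2867]  S=[0.6362 -0.0056; -0.0056 0.4588]  K=[0.3393 0.0585; -0.0297 0.6193]  nu=[-4.1987, -2.9807]  x^+=[-1.3444, -0.1862]  P^+=[0.1405 -0.0228; -0.0228 0.1100]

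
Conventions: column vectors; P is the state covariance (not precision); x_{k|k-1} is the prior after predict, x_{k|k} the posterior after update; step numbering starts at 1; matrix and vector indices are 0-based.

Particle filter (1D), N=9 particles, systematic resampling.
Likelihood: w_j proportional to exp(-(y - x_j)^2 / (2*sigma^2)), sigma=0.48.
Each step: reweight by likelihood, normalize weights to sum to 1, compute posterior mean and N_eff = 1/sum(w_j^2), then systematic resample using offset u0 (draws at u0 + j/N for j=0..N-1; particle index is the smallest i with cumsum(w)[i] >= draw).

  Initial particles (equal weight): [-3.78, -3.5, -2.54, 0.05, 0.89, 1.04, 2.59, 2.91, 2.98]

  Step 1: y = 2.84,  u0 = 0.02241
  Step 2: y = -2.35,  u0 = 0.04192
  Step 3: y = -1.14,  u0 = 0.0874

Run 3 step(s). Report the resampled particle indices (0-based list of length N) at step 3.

resampled_idx = [0, 1, 2, 3, 4, 5, 6, 7, 8]

step 1: w=[0.0000, 0.0000, 0.0000, 0.0000, 0.0001, 0.0003, 0.3094, 0.3506, 0.3396]  mean=2.8340  Neff=2.9943  idx=[6, 6, 6, 7, 7, 7, 8, 8, 8]
step 2: w=[0.3330, 0.3330, 0.3330, 0.0003, 0.0003, 0.0003, 0.0001, 0.0001, 0.0001]  mean=2.5903  Neff=3.0060  idx=[0, 0, 0, 1, 1, 1, 2, 2, 2]
step 3: w=[0.1111, 0.1111, 0.1111, 0.1111, 0.1111, 0.1111, 0.1111, 0.1111, 0.1111]  mean=2.5900  Neff=9.0000  idx=[0, 1, 2, 3, 4, 5, 6, 7, 8]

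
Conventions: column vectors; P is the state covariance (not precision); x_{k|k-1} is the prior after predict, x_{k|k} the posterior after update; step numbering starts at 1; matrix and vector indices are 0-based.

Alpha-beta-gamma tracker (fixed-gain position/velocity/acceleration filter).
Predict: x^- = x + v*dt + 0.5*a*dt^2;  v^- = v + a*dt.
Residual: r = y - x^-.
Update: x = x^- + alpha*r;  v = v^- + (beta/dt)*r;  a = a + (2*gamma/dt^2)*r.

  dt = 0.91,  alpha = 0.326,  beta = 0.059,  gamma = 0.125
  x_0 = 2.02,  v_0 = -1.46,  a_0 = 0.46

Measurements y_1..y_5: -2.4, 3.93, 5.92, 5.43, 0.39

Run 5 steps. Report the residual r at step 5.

resid = -7.6712

step 1: x_pred=0.8819  r=-3.2819  x^+=-0.1880  v^+=-1.2542  a^+=-0.5308
step 2: x_pred=-1.5491  r=5.4791  x^+=0.2371  v^+=-1.3820  a^+=1.1233
step 3: x_pred=-0.5554  r=6.4754  x^+=1.5556  v^+=0.0601  a^+=3.0782
step 4: x_pred=2.8848  r=2.5452  x^+=3.7146  v^+=3.0263  a^+=3.8466
step 5: x_pred=8.0612  r=-7.6712  x^+=5.5604  v^+=6.0294  a^+=1.5307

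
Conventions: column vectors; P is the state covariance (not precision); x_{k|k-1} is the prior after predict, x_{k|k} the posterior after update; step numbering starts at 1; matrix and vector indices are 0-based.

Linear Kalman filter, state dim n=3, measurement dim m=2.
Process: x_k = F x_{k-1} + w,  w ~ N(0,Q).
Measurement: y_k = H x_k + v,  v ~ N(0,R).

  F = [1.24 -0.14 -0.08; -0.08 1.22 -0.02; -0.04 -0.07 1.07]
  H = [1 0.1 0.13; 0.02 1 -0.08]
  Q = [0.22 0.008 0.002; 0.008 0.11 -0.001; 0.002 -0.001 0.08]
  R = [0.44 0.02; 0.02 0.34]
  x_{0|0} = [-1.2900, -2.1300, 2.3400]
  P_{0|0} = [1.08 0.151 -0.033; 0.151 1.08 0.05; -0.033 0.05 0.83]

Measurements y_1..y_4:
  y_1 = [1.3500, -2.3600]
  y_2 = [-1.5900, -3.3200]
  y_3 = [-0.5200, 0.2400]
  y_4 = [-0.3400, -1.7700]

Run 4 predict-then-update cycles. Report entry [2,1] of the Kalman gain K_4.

K[2,1] = -0.0715

step 1: x^-=[-1.4886, -2.5422, 2.7045]  P^-=[1.8623 -0.0563 -0.1754; -0.0563 1.6927 -0.0459; -0.1754 -0.0459 1.0335]  S=[2.2787 0.1673; 0.1673 2.0457]  K=[0.8099 -0.0687; -0.0140 0.8298; -0.0154 -0.0633]  nu=[2.7412, 0.4283]  x^+=[0.7020, -2.2251, 2.6352]  P^+=[0.3768 -0.0265 -0.1475; -0.0265 0.2874 0.0631; -0.1475 0.0631 1.0244]
step 2: x^-=[0.9712, -2.8235, 2.9474]  P^-=[0.8514 -0.1205 -0.3047; -0.1205 0.5423 0.0498; -0.3047 0.0498 1.2579]  S=[1.2161 -0.0129; -0.0129 0.8788]  K=[0.6568 -0.0803; -0.0427 0.6091; -0.1127 -0.0664]  nu=[-2.6620, -0.2802]  x^+=[-0.7547, -2.8805, 3.2660]  P^+=[0.3198 -0.0382 -0.2198; -0.0382 0.2133 0.0787; -0.2198 0.0787 1.2388]
step 3: x^-=[-0.7939, -3.5191, 3.7264]  P^-=[0.7824 -0.1197 -0.4184; -0.1197 0.4329 0.0784; -0.4184 0.0784 1.5066]  S=[1.1215 -0.0148; -0.0148 0.7669]  K=[0.6374 -0.0798; -0.0518 0.5522; -0.1924 -0.0696]  nu=[0.1414, 4.0731]  x^+=[-1.0289, -1.2772, 3.4158]  P^+=[0.3204 -0.0436 -0.2856; -0.0436 0.1952 0.0952; -0.2856 0.0952 1.4618]
step 4: x^-=[-1.3703, -1.5441, 3.7855]  P^-=[0.7997 -0.1251 -0.5271; -0.1251 0.4061 0.1025; -0.5271 0.1025 1.7650]  S=[1.1142 -0.0138; -0.0138 0.7380]  K=[0.6440 -0.0786; -0.0572 0.5347; -0.2588 -0.0715]  nu=[0.6926, 0.1044]  x^+=[-0.9324, -1.5280, 3.5988]  P^+=[0.3316 -0.0482 -0.3459; -0.0482 0.1906 0.1124; -0.3459 0.1124 1.6871]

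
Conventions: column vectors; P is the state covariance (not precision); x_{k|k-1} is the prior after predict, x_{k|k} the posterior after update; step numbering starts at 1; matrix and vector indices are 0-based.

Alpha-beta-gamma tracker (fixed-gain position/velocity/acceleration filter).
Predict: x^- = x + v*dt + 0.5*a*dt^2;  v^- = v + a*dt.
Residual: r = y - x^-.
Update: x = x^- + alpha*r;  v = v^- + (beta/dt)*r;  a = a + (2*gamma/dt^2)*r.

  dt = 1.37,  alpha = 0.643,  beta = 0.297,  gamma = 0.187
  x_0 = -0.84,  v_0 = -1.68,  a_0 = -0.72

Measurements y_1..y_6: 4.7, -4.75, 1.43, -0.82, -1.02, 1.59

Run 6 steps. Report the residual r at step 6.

step 1: x_pred=-3.8173  r=8.5173  x^+=1.6593  v^+=-0.8200  a^+=0.9772
step 2: x_pred=1.4530  r=-6.2030  x^+=-2.5355  v^+=-0.8259  a^+=-0.2589
step 3: x_pred=-3.9100  r=5.3400  x^+=-0.4764  v^+=-0.0229  a^+=0.8052
step 4: x_pred=0.2479  r=-1.0679  x^+=-0.4388  v^+=0.8487  a^+=0.5924
step 5: x_pred=1.2799  r=-2.2999  x^+=-0.1989  v^+=1.1617  a^+=0.1341
step 6: x_pred=1.5185  r=0.0715  x^+=1.5645  v^+=1.3610  a^+=0.1484

resid = 0.0715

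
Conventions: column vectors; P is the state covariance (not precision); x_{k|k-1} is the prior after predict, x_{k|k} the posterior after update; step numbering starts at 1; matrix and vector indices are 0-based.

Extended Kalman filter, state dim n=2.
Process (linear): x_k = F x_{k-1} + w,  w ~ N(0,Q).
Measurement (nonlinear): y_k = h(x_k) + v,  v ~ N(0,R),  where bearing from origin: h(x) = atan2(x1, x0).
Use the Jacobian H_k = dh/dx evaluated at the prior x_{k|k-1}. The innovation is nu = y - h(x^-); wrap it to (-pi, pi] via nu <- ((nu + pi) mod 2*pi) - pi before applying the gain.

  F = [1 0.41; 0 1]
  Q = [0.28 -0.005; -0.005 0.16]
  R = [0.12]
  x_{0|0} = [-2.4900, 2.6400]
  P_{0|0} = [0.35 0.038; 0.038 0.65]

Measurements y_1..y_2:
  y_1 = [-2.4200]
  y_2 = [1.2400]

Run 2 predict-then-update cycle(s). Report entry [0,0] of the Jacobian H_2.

step 1: x^-=[-1.4076, 2.6400]  P^-=[0.7704 0.2995; 0.2995 0.8100]  H_jac=[-0.2949 -0.1573]  S=[0.2348]  K=[-1.1682; -0.9186]  nu=[1.8025]  x^+=[-3.5133, 0.9842]  P^+=[0.4500 0.0475; 0.0475 0.6119]
step 2: x^-=[-3.1098, 0.9842]  P^-=[0.8718 0.2934; 0.2934 0.7719]  H_jac=[-0.0925 -0.2923]  S=[0.2093]  K=[-0.7951; -1.2078]  nu=[-1.5951]  x^+=[-1.8415, 2.9107]  P^+=[0.7395 0.0924; 0.0924 0.4666]

H_jac[0,0] = -0.0925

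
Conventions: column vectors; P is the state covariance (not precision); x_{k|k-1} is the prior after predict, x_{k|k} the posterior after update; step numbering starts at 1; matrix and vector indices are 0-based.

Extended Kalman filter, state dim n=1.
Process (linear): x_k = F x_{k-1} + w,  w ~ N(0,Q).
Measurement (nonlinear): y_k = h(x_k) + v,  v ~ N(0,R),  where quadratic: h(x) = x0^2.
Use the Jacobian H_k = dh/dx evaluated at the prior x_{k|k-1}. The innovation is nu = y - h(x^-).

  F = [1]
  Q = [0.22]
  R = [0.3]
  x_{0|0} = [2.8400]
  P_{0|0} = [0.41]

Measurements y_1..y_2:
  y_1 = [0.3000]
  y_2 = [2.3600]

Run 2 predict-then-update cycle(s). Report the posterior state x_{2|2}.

x_post = [1.5312]

step 1: x^-=[2.8400]  P^-=[0.6300]  H_jac=[5.6800]  S=[20.6253]  K=[0.1735]  nu=[-7.7656]  x^+=[1.4927]  P^+=[0.0092]
step 2: x^-=[1.4927]  P^-=[0.2292]  H_jac=[2.9854]  S=[2.3425]  K=[0.2921]  nu=[0.1318]  x^+=[1.5312]  P^+=[0.0293]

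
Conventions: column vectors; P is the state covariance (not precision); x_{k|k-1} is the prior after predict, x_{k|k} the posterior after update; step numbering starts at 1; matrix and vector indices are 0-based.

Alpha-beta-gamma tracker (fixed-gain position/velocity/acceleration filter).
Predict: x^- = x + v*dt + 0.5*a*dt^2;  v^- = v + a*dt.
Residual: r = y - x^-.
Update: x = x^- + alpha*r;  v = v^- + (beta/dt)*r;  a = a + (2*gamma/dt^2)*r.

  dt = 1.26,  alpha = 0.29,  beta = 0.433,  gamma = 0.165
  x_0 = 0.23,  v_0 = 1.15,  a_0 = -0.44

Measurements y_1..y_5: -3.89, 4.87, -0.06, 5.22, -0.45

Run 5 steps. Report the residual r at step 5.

step 1: x_pred=1.3297  r=-5.2197  x^+=-0.1840  v^+=-1.1982  a^+=-1.5250
step 2: x_pred=-2.9042  r=7.7742  x^+=-0.6497  v^+=-0.4480  a^+=0.0910
step 3: x_pred=-1.1420  r=1.0820  x^+=-0.8282  v^+=0.0384  a^+=0.3159
step 4: x_pred=-0.5290  r=5.7490  x^+=1.1382  v^+=2.4121  a^+=1.5109
step 5: x_pred=5.3768  r=-5.8268  x^+=3.6870  v^+=2.3134  a^+=0.2997

resid = -5.8268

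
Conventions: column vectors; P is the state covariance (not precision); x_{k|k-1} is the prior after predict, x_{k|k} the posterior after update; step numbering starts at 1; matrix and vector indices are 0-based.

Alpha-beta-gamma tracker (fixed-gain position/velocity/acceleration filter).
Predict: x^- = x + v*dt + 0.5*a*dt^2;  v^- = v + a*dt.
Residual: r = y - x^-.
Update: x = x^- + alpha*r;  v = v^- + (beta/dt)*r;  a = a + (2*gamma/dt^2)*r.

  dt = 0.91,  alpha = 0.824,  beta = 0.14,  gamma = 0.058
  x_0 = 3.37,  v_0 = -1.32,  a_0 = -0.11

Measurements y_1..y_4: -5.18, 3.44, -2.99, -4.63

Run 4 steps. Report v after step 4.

step 1: x_pred=2.1233  r=-7.3033  x^+=-3.8946  v^+=-2.5437  a^+=-1.1330
step 2: x_pred=-6.6785  r=10.1185  x^+=1.6591  v^+=-2.0180  a^+=0.2844
step 3: x_pred=-0.0595  r=-2.9305  x^+=-2.4742  v^+=-2.2101  a^+=-0.1261
step 4: x_pred=-4.5377  r=-0.0923  x^+=-4.6138  v^+=-2.3391  a^+=-0.1391

v_post = -2.3391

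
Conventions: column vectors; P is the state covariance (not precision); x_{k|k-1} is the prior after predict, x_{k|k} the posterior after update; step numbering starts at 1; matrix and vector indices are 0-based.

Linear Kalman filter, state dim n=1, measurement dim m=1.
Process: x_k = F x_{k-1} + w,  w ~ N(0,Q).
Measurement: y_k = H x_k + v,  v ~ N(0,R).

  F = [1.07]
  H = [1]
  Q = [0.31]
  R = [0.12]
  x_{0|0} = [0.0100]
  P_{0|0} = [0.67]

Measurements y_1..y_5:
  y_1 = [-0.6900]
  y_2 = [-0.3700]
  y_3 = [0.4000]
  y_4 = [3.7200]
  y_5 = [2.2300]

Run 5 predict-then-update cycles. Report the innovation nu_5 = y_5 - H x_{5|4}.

step 1: x^-=[0.0107]  P^-=[1.0771]  S=[1.1971]  K=[0.8998]  nu=[-0.7007]  x^+=[-0.6198]  P^+=[0.1080]
step 2: x^-=[-0.6631]  P^-=[0.4336]  S=[0.5536]  K=[0.7832]  nu=[0.2931]  x^+=[-0.4335]  P^+=[0.0940]
step 3: x^-=[-0.4639]  P^-=[0.4176]  S=[0.5376]  K=[0.7768]  nu=[0.8639]  x^+=[0.2072]  P^+=[0.0932]
step 4: x^-=[0.2217]  P^-=[0.4167]  S=[0.5367]  K=[0.7764]  nu=[3.4983]  x^+=[2.9378]  P^+=[0.0932]
step 5: x^-=[3.1435]  P^-=[0.4167]  S=[0.5367]  K=[0.7764]  nu=[-0.9135]  x^+=[2.4343]  P^+=[0.0932]

innov = [-0.9135]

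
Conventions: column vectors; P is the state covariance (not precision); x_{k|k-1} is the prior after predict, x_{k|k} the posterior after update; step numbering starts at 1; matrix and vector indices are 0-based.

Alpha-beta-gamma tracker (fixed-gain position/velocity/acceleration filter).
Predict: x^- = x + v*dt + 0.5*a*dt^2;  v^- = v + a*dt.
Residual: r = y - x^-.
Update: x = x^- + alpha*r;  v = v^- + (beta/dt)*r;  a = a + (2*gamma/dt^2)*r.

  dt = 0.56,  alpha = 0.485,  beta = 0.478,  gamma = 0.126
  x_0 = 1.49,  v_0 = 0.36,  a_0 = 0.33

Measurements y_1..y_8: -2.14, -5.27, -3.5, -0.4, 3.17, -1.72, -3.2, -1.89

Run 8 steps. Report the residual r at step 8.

resid = -4.5472

step 1: x_pred=1.7433  r=-3.8833  x^+=-0.1401  v^+=-2.7699  a^+=-2.7905
step 2: x_pred=-2.1288  r=-3.1412  x^+=-3.6523  v^+=-7.0139  a^+=-5.3147
step 3: x_pred=-8.4134  r=4.9134  x^+=-6.0304  v^+=-5.7962  a^+=-1.3665
step 4: x_pred=-9.4905  r=9.0905  x^+=-5.0816  v^+=1.1980  a^+=5.9384
step 5: x_pred=-3.4796  r=6.6496  x^+=-0.2545  v^+=10.1994  a^+=11.2818
step 6: x_pred=7.2261  r=-8.9461  x^+=2.8873  v^+=8.8811  a^+=4.0930
step 7: x_pred=8.5024  r=-11.7024  x^+=2.8268  v^+=1.1843  a^+=-5.3108
step 8: x_pred=2.6572  r=-4.5472  x^+=0.4518  v^+=-5.6711  a^+=-8.9648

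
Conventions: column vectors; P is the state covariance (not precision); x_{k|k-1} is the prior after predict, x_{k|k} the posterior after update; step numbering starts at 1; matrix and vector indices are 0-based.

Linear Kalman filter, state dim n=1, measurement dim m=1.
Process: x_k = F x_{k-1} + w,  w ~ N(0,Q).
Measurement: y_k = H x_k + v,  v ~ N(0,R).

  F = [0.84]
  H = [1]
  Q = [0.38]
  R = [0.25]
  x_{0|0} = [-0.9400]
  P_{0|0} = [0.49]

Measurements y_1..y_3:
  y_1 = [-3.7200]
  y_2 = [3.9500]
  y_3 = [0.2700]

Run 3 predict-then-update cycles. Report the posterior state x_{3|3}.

step 1: x^-=[-0.7896]  P^-=[0.7257]  S=[0.9757]  K=[0.7438]  nu=[-2.9304]  x^+=[-2.9692]  P^+=[0.1859]
step 2: x^-=[-2.4941]  P^-=[0.5112]  S=[0.7612]  K=[0.6716]  nu=[6.4441]  x^+=[1.8336]  P^+=[0.1679]
step 3: x^-=[1.5402]  P^-=[0.4985]  S=[0.7485]  K=[0.6660]  nu=[-1.2702]  x^+=[0.6943]  P^+=[0.1665]

x_post = [0.6943]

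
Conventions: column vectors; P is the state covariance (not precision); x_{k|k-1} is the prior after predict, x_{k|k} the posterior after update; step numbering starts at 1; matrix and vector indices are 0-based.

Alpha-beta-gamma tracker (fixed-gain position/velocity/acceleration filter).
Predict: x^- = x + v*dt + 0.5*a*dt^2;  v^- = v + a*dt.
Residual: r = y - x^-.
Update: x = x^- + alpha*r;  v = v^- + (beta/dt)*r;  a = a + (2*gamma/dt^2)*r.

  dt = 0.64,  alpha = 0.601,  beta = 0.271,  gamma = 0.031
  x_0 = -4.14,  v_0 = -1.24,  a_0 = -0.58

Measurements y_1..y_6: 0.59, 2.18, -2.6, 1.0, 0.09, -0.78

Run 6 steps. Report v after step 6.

v_post = -0.0539

step 1: x_pred=-5.0524  r=5.6424  x^+=-1.6613  v^+=0.7780  a^+=0.2741
step 2: x_pred=-1.1073  r=3.2873  x^+=0.8684  v^+=2.3454  a^+=0.7717
step 3: x_pred=2.5274  r=-5.1274  x^+=-0.5542  v^+=0.6681  a^+=-0.0045
step 4: x_pred=-0.1275  r=1.1275  x^+=0.5501  v^+=1.1426  a^+=0.1662
step 5: x_pred=1.3154  r=-1.2254  x^+=0.5790  v^+=0.7301  a^+=-0.0193
step 6: x_pred=1.0423  r=-1.8223  x^+=-0.0529  v^+=-0.0539  a^+=-0.2951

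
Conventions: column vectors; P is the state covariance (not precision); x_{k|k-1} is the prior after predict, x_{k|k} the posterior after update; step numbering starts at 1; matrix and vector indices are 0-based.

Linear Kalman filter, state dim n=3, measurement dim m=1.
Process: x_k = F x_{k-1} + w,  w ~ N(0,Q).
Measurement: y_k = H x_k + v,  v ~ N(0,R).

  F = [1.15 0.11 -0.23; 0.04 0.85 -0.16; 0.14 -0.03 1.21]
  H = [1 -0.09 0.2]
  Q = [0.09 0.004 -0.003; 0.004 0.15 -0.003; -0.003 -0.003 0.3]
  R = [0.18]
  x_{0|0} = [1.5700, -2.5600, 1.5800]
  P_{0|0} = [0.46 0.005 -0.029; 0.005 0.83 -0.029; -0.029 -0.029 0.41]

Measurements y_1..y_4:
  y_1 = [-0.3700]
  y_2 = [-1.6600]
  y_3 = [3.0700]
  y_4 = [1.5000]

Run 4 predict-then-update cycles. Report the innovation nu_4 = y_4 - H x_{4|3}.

step 1: x^-=[1.1605, -2.3660, 2.2084]  P^-=[0.7482 0.1345 -0.0894; 0.1345 0.7695 -0.1311; -0.0894 -0.1311 0.9023]  S=[0.9152]  K=[0.7847; 0.0427; 0.1124]  nu=[-2.1851]  x^+=[-0.5541, -2.4593, 1.9627]  P^+=[0.1846 0.1039 -0.1701; 0.1039 0.7678 -0.1355; -0.1701 -0.1355 0.8907]
step 2: x^-=[-1.3592, -2.4266, 2.3711]  P^-=[0.5137 0.2808 -0.4759; 0.2808 0.7740 -0.3262; -0.4759 -0.3262 1.5597]  S=[0.5332]  K=[0.7375; 0.2737; -0.2524]  nu=[-0.9934]  x^+=[-2.0919, -2.6985, 2.6218]  P^+=[0.2237 0.1732 -0.3766; 0.1732 0.7340 -0.2893; -0.3766 -0.2893 1.5258]
step 3: x^-=[-3.3055, -2.7968, 2.9605]  P^-=[0.7331 0.4435 -0.9498; 0.4435 0.8151 -0.6042; -0.9498 -0.6042 2.4309]  S=[0.5789]  K=[0.8692; 0.4307; -0.7069]  nu=[5.5317]  x^+=[1.5028, -0.4143, -0.9499]  P^+=[0.2957 0.2268 -0.5941; 0.2268 0.7077 -0.4280; -0.5941 -0.4280 2.1416]
step 4: x^-=[1.9011, -0.1400, -0.9265]  P^-=[0.9962 0.5913 -1.4255; 0.5913 0.8560 -0.8649; -1.4255 -0.8649 3.2698]  S=[0.6684]  K=[0.9842; 0.5105; -1.0378]  nu=[-0.2284]  x^+=[1.6763, -0.2566, -0.6896]  P^+=[0.3487 0.2554 -0.7428; 0.2554 0.6818 -0.5108; -0.7428 -0.5108 2.5499]

innov = [-0.2284]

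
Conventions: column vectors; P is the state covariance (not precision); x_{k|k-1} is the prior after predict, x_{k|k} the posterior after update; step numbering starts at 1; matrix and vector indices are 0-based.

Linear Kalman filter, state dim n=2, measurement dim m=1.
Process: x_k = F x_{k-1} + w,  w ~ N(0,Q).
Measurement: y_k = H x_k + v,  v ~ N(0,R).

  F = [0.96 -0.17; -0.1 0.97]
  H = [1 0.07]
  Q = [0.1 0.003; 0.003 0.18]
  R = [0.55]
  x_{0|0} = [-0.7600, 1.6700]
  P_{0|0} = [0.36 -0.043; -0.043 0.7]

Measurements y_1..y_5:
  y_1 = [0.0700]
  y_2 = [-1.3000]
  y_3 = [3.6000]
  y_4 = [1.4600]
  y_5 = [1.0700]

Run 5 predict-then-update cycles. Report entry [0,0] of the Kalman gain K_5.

step 1: x^-=[-1.0135, 1.6959]  P^-=[0.4660 -0.1878; -0.1878 0.8506]  S=[0.9939]  K=[0.4557; -0.1290]  nu=[0.9648]  x^+=[-0.5739, 1.5714]  P^+=[0.2597 -0.1293; -0.1293 0.8340]
step 2: x^-=[-0.8181, 1.5817]  P^-=[0.4056 -0.2821; -0.2821 0.9924]  S=[0.9210]  K=[0.4190; -0.2309]  nu=[-0.5927]  x^+=[-1.0664, 1.7185]  P^+=[0.2440 -0.1930; -0.1930 0.9433]
step 3: x^-=[-1.3159, 1.7736]  P^-=[0.4151 -0.3590; -0.3590 1.1075]  S=[0.9203]  K=[0.4237; -0.3059]  nu=[4.7917]  x^+=[0.7146, 0.3080]  P^+=[0.2498 -0.2397; -0.2397 1.0214]
step 4: x^-=[0.6337, 0.2273]  P^-=[0.4380 -0.4167; -0.4167 1.1900]  S=[0.9355]  K=[0.4370; -0.3564]  nu=[0.8104]  x^+=[0.9878, -0.0615]  P^+=[0.2593 -0.2710; -0.2710 1.0712]
step 5: x^-=[0.9588, -0.1585]  P^-=[0.4584 -0.4555; -0.4555 1.2431]  S=[0.9507]  K=[0.4486; -0.3876]  nu=[0.1223]  x^+=[1.0137, -0.2059]  P^+=[0.2671 -0.2902; -0.2902 1.1002]

K[0,0] = 0.4486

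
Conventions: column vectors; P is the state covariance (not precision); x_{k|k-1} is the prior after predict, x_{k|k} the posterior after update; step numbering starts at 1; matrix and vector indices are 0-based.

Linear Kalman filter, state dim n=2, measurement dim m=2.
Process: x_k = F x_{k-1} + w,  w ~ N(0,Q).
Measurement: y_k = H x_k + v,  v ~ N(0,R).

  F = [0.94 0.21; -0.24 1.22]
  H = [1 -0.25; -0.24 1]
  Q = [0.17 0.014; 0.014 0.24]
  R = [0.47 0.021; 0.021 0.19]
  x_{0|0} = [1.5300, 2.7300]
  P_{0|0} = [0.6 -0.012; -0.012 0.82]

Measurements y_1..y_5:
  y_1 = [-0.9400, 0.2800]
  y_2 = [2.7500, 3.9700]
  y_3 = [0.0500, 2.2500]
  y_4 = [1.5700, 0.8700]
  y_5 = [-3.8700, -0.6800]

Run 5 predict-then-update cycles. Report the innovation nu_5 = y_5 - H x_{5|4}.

step 1: x^-=[2.0115, 2.9634]  P^-=[0.7316 0.0756; 0.0756 1.5021]  S=[1.2577 -0.4500; -0.4500 1.6979]  K=[0.6028 0.1008; 0.0820 0.8957]  nu=[-2.2106, -2.2006]  x^+=[0.4571, 0.8111]  P^+=[0.3121 0.1067; 0.1067 0.1975]
step 2: x^-=[0.6000, 0.8798]  P^-=[0.4966 0.1112; 0.1112 0.4895]  S=[0.9416 -0.1027; -0.1027 0.6547]  K=[0.5052 0.0670; 0.0664 0.7173]  nu=[2.3699, 3.2342]  x^+=[2.0141, 3.3569]  P^+=[0.2603 0.0858; 0.0858 0.1583]
step 3: x^-=[2.5982, 3.6120]  P^-=[0.4409 0.0899; 0.0899 0.4403]  S=[0.8934 -0.0996; -0.0996 0.6125]  K=[0.4740 0.0511; 0.0546 0.6925]  nu=[-1.6452, -0.7384]  x^+=[1.7806, 3.0108]  P^+=[0.2434 0.0781; 0.0781 0.1515]
step 4: x^-=[2.3061, 3.2458]  P^-=[0.4225 0.0835; 0.0835 0.4337]  S=[0.8779 -0.1003; -0.1003 0.6080]  K=[0.4629 0.0469; 0.0503 0.6887]  nu=[0.0754, -1.8224]  x^+=[2.2555, 1.9945]  P^+=[0.2375 0.0756; 0.0756 0.1501]
step 5: x^-=[2.5390, 1.8920]  P^-=[0.4163 0.0818; 0.0818 0.4327]  S=[0.8724 -0.1004; -0.1004 0.6075]  K=[0.4590 0.0460; 0.0489 0.6882]  nu=[-5.9360, -1.9626]  x^+=[-0.2761, 0.2509]  P^+=[0.2354 0.0749; 0.0749 0.1498]

innov = [-5.9360, -1.9626]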